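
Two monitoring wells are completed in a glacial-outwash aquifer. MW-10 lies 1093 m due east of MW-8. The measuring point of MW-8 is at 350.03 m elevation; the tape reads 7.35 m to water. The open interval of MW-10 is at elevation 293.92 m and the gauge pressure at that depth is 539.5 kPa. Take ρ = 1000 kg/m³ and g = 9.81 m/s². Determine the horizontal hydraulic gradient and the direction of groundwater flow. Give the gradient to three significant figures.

i ≈ 0.00570; groundwater flows toward the west

Total head at MW-8: h = 350.03 − 7.35 = 342.68 m.
Pressure head at MW-10: ψ = P/(ρg) = 539.5×1000 / (1000 × 9.81) = 54.99 m.
Total head at MW-10: h = z + ψ = 293.92 + 54.99 = 348.91 m.
Head difference: h(MW-8) − h(MW-10) = 342.68 − 348.91 = -6.23 m.
Hydraulic gradient: i = |Δh| / L = 6.23 / 1093 = 0.00570.
Flow is from higher to lower head: from MW-10 toward MW-8, i.e. toward the west.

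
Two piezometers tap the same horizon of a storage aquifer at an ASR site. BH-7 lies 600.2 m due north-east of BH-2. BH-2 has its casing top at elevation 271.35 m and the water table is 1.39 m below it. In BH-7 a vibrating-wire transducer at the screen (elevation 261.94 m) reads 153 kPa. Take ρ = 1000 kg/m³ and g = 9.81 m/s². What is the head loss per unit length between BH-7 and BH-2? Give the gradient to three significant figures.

i ≈ 0.0126 m/m

Total head at BH-2: h = 271.35 − 1.39 = 269.96 m.
Pressure head at BH-7: ψ = P/(ρg) = 153×1000 / (1000 × 9.81) = 15.60 m.
Total head at BH-7: h = z + ψ = 261.94 + 15.60 = 277.54 m.
Head difference: h(BH-2) − h(BH-7) = 269.96 − 277.54 = -7.58 m.
Hydraulic gradient: i = |Δh| / L = 7.58 / 600.2 = 0.0126.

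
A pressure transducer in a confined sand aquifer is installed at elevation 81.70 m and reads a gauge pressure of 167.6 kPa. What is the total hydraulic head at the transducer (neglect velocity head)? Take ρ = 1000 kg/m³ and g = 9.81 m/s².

h ≈ 98.78 m

ψ = P/(ρg) = 167.6×1000 / (1000 × 9.81) = 17.08 m.
h = z + ψ = 81.70 + 17.08 = 98.78 m.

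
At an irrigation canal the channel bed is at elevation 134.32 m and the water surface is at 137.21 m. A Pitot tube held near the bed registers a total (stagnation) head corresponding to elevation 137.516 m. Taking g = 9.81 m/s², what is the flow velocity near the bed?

v ≈ 2.45 m/s

Near the bed, under hydrostatic conditions, the piezometric head (z + ψ) equals the free-surface elevation, 137.21 m.
Velocity head = total − piezometric = 137.516 − 137.21 = 0.306 m.
v = √(2g·h_v) = √(2 × 9.81 × 0.306) = 2.45 m/s.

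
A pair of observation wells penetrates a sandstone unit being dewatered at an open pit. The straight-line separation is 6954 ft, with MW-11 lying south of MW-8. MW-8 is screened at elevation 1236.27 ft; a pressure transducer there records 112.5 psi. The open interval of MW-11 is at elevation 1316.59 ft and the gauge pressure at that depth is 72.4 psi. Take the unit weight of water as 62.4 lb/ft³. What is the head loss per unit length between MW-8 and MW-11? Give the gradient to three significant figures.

Pressure head at MW-8: ψ = 144·P/γ = 144 × 112.5 / 62.4 = 259.62 ft.
Total head at MW-8: h = z + ψ = 1236.27 + 259.62 = 1495.89 ft.
Pressure head at MW-11: ψ = 144·P/γ = 144 × 72.4 / 62.4 = 167.08 ft.
Total head at MW-11: h = z + ψ = 1316.59 + 167.08 = 1483.67 ft.
Head difference: h(MW-8) − h(MW-11) = 1495.89 − 1483.67 = 12.22 ft.
Hydraulic gradient: i = |Δh| / L = 12.22 / 6954 = 0.00176.

i ≈ 0.00176 ft/ft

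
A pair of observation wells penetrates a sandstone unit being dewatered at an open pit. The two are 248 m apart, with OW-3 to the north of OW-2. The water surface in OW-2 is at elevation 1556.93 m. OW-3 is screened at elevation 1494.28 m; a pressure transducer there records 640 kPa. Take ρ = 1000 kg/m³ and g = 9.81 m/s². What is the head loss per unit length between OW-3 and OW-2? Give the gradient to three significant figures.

i ≈ 0.0104 m/m

Total head at OW-2: h = 1556.93 m (water level in the piezometer is the total head).
Pressure head at OW-3: ψ = P/(ρg) = 640×1000 / (1000 × 9.81) = 65.24 m.
Total head at OW-3: h = z + ψ = 1494.28 + 65.24 = 1559.52 m.
Head difference: h(OW-2) − h(OW-3) = 1556.93 − 1559.52 = -2.59 m.
Hydraulic gradient: i = |Δh| / L = 2.59 / 248 = 0.0104.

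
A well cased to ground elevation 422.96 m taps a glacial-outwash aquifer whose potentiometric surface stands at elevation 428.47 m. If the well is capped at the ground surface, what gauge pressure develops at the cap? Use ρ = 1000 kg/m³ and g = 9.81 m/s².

Head above the cap: Δh = 428.47 − 422.96 = 5.51 m.
P = ρgΔh = 1000 × 9.81 × 5.51 = 54053 Pa ≈ 54.1 kPa.

P ≈ 54.1 kPa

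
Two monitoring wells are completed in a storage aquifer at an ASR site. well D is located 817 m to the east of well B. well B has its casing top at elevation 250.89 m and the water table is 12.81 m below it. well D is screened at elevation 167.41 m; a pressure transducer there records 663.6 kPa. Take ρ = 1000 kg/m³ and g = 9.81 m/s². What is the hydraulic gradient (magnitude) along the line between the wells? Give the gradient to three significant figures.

Total head at well B: h = 250.89 − 12.81 = 238.08 m.
Pressure head at well D: ψ = P/(ρg) = 663.6×1000 / (1000 × 9.81) = 67.65 m.
Total head at well D: h = z + ψ = 167.41 + 67.65 = 235.06 m.
Head difference: h(well B) − h(well D) = 238.08 − 235.06 = 3.02 m.
Hydraulic gradient: i = |Δh| / L = 3.02 / 817 = 0.00370.

i ≈ 0.00370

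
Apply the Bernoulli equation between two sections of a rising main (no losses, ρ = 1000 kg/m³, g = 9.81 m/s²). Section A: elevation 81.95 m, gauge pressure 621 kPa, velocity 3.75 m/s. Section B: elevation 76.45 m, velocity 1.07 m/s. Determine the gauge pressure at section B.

Pressure head at A: ψ₁ = P₁/(ρg) = 621×1000 / (1000 × 9.81) = 63.30 m.
Velocity heads: v₁²/2g = 3.75²/19.62 = 0.717 m; v₂²/2g = 1.07²/19.62 = 0.058 m.
Total head H = z₁ + ψ₁ + v₁²/2g = 81.95 + 63.30 + 0.717 = 145.97 m.
ψ₂ = H − z₂ − v₂²/2g = 145.97 − 76.45 − 0.058 = 69.46 m.
P₂ = ρgψ₂ = 1000 × 9.81 × 69.46 ≈ 681 kPa.

P₂ ≈ 681 kPa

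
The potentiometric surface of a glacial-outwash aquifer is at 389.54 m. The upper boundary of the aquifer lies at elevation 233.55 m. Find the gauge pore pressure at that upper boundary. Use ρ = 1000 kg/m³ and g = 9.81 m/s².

Pressure head at the aquifer top: ψ = h − z = 389.54 − 233.55 = 155.99 m.
P = ρgψ = 1000 × 9.81 × 155.99 = 1530262 Pa ≈ 1530 kPa.

P ≈ 1530 kPa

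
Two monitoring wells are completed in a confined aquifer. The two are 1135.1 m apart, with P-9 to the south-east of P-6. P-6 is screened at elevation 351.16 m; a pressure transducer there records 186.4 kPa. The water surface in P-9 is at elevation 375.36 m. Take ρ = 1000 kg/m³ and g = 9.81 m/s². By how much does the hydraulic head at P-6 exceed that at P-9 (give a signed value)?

Pressure head at P-6: ψ = P/(ρg) = 186.4×1000 / (1000 × 9.81) = 19.00 m.
Total head at P-6: h = z + ψ = 351.16 + 19.00 = 370.16 m.
Total head at P-9: h = 375.36 m (water level in the piezometer is the total head).
Head difference: h(P-6) − h(P-9) = 370.16 − 375.36 = -5.20 m.

Δh ≈ -5.20 m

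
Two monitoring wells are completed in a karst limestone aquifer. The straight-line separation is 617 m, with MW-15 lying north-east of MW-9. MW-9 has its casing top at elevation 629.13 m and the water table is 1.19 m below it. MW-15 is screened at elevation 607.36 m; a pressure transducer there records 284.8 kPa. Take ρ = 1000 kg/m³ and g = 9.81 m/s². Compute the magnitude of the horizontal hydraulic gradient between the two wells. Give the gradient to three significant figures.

Total head at MW-9: h = 629.13 − 1.19 = 627.94 m.
Pressure head at MW-15: ψ = P/(ρg) = 284.8×1000 / (1000 × 9.81) = 29.03 m.
Total head at MW-15: h = z + ψ = 607.36 + 29.03 = 636.39 m.
Head difference: h(MW-9) − h(MW-15) = 627.94 − 636.39 = -8.45 m.
Hydraulic gradient: i = |Δh| / L = 8.45 / 617 = 0.0137.

i ≈ 0.0137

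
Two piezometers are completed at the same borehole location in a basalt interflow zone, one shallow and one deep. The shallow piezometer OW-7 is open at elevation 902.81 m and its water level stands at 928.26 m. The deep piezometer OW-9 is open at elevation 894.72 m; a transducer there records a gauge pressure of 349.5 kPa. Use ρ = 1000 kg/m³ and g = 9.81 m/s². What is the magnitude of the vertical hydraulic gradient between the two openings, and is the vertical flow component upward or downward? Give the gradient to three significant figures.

Total head at OW-7: h = 928.26 m (water level in the standpipe).
Pressure head at OW-9: ψ = P/(ρg) = 349.5×1000 / (1000 × 9.81) = 35.63 m.
Total head at OW-9: h = z + ψ = 894.72 + 35.63 = 930.35 m.
Δh = h(OW-7) − h(OW-9) = 928.26 − 930.35 = -2.09 m.
Vertical separation Δz = 902.81 − 894.72 = 8.09 m.
|i_v| = |Δh| / Δz = 2.09 / 8.09 = 0.258.
Head is higher in the deep piezometer, so vertical flow is upward (discharge condition).

|i_v| ≈ 0.258; vertical flow is upward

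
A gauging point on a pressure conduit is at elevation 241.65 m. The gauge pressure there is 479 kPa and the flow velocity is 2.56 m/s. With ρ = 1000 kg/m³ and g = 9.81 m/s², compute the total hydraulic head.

Pressure head ψ = P/(ρg) = 479×1000 / (1000 × 9.81) = 48.83 m.
Velocity head = v²/(2g) = 2.56² / (2 × 9.81) = 0.334 m.
h = z + ψ + v²/(2g) = 241.65 + 48.83 + 0.334 = 290.81 m.

h ≈ 290.81 m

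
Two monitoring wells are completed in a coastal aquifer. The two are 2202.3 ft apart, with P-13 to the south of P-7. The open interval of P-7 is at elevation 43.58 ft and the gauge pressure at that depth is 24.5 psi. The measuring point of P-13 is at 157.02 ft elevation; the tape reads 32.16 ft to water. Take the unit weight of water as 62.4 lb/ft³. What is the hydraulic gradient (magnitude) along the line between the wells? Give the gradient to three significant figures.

Pressure head at P-7: ψ = 144·P/γ = 144 × 24.5 / 62.4 = 56.54 ft.
Total head at P-7: h = z + ψ = 43.58 + 56.54 = 100.12 ft.
Total head at P-13: h = 157.02 − 32.16 = 124.86 ft.
Head difference: h(P-7) − h(P-13) = 100.12 − 124.86 = -24.74 ft.
Hydraulic gradient: i = |Δh| / L = 24.74 / 2202.3 = 0.0112.

i ≈ 0.0112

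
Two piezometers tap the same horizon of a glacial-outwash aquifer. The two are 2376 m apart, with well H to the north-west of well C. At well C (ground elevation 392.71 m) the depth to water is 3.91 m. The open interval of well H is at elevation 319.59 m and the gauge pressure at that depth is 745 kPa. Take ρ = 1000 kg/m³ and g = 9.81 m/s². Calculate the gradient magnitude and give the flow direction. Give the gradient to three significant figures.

Total head at well C: h = 392.71 − 3.91 = 388.80 m.
Pressure head at well H: ψ = P/(ρg) = 745×1000 / (1000 × 9.81) = 75.94 m.
Total head at well H: h = z + ψ = 319.59 + 75.94 = 395.53 m.
Head difference: h(well C) − h(well H) = 388.80 − 395.53 = -6.73 m.
Hydraulic gradient: i = |Δh| / L = 6.73 / 2376 = 0.00283.
Flow is from higher to lower head: from well H toward well C, i.e. toward the south-east.

i ≈ 0.00283; groundwater flows toward the south-east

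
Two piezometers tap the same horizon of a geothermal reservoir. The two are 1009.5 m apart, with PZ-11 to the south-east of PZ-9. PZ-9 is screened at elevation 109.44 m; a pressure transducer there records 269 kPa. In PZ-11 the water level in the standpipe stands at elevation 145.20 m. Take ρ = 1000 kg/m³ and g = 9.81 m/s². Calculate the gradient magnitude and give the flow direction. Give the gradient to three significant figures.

Pressure head at PZ-9: ψ = P/(ρg) = 269×1000 / (1000 × 9.81) = 27.42 m.
Total head at PZ-9: h = z + ψ = 109.44 + 27.42 = 136.86 m.
Total head at PZ-11: h = 145.20 m (water level in the piezometer is the total head).
Head difference: h(PZ-9) − h(PZ-11) = 136.86 − 145.20 = -8.34 m.
Hydraulic gradient: i = |Δh| / L = 8.34 / 1009.5 = 0.00826.
Flow is from higher to lower head: from PZ-11 toward PZ-9, i.e. toward the north-west.

i ≈ 0.00826; groundwater flows toward the north-west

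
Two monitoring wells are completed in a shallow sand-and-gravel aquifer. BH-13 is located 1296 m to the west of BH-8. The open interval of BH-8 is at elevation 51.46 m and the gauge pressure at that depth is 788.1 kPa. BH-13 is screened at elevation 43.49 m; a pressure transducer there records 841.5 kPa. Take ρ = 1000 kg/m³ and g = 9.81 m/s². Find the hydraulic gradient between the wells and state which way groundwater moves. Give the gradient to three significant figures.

Pressure head at BH-8: ψ = P/(ρg) = 788.1×1000 / (1000 × 9.81) = 80.34 m.
Total head at BH-8: h = z + ψ = 51.46 + 80.34 = 131.80 m.
Pressure head at BH-13: ψ = P/(ρg) = 841.5×1000 / (1000 × 9.81) = 85.78 m.
Total head at BH-13: h = z + ψ = 43.49 + 85.78 = 129.27 m.
Head difference: h(BH-8) − h(BH-13) = 131.80 − 129.27 = 2.53 m.
Hydraulic gradient: i = |Δh| / L = 2.53 / 1296 = 0.00195.
Flow is from higher to lower head: from BH-8 toward BH-13, i.e. toward the west.

i ≈ 0.00195; groundwater flows toward the west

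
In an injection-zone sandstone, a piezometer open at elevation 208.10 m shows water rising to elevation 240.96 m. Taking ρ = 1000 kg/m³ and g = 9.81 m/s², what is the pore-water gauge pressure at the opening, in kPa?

Pressure head ψ = h − z = 240.96 − 208.10 = 32.86 m.
P = ρgψ = 1000 × 9.81 × 32.86 = 322357 Pa ≈ 322 kPa.

P ≈ 322 kPa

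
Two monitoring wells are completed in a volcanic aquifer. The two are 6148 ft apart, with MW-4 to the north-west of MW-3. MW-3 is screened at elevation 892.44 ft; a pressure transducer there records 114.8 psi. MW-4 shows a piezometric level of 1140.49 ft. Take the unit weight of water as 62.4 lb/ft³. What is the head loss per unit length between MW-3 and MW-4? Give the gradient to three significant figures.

Pressure head at MW-3: ψ = 144·P/γ = 144 × 114.8 / 62.4 = 264.92 ft.
Total head at MW-3: h = z + ψ = 892.44 + 264.92 = 1157.36 ft.
Total head at MW-4: h = 1140.49 ft (water level in the piezometer is the total head).
Head difference: h(MW-3) − h(MW-4) = 1157.36 − 1140.49 = 16.87 ft.
Hydraulic gradient: i = |Δh| / L = 16.87 / 6148 = 0.00274.

i ≈ 0.00274 ft/ft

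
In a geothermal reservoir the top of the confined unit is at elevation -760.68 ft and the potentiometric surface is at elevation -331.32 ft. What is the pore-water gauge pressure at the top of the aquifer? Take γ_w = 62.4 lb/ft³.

Pressure head at the aquifer top: ψ = h − z = -331.32 − (-760.68) = 429.36 ft.
P = γψ/144 = 62.4 × 429.36 / 144 = 186 psi.

P ≈ 186 psi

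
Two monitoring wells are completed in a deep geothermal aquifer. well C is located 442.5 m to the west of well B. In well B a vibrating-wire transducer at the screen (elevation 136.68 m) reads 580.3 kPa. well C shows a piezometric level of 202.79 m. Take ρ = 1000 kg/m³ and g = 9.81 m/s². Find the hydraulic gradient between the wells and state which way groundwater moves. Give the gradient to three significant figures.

Pressure head at well B: ψ = P/(ρg) = 580.3×1000 / (1000 × 9.81) = 59.15 m.
Total head at well B: h = z + ψ = 136.68 + 59.15 = 195.83 m.
Total head at well C: h = 202.79 m (water level in the piezometer is the total head).
Head difference: h(well B) − h(well C) = 195.83 − 202.79 = -6.96 m.
Hydraulic gradient: i = |Δh| / L = 6.96 / 442.5 = 0.0157.
Flow is from higher to lower head: from well C toward well B, i.e. toward the east.

i ≈ 0.0157; groundwater flows toward the east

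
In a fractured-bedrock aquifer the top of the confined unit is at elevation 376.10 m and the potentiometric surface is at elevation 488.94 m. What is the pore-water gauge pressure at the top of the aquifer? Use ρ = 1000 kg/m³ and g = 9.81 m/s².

P ≈ 1110 kPa

Pressure head at the aquifer top: ψ = h − z = 488.94 − 376.10 = 112.84 m.
P = ρgψ = 1000 × 9.81 × 112.84 = 1106960 Pa ≈ 1110 kPa.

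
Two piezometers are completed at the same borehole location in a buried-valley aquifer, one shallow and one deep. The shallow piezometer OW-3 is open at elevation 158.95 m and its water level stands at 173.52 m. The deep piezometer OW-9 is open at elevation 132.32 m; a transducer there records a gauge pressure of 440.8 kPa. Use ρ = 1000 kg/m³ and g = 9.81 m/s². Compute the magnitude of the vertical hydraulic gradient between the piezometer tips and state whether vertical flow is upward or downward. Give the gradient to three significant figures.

Total head at OW-3: h = 173.52 m (water level in the standpipe).
Pressure head at OW-9: ψ = P/(ρg) = 440.8×1000 / (1000 × 9.81) = 44.93 m.
Total head at OW-9: h = z + ψ = 132.32 + 44.93 = 177.25 m.
Δh = h(OW-3) − h(OW-9) = 173.52 − 177.25 = -3.73 m.
Vertical separation Δz = 158.95 − 132.32 = 26.63 m.
|i_v| = |Δh| / Δz = 3.73 / 26.63 = 0.140.
Head is higher in the deep piezometer, so vertical flow is upward (discharge condition).

|i_v| ≈ 0.140; vertical flow is upward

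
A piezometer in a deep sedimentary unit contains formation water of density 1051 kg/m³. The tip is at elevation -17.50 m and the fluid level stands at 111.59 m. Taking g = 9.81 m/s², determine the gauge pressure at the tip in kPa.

P ≈ 1330 kPa

Pressure head ψ = h − z = 111.59 − (-17.50) = 129.09 m.
P = ρgψ = 1051 × 9.81 × 129.09 = 1330958 Pa ≈ 1330 kPa.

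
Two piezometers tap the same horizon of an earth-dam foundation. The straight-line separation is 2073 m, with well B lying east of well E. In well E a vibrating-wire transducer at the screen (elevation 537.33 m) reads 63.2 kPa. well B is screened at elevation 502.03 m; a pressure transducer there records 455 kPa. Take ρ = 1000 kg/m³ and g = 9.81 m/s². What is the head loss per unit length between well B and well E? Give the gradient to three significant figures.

i ≈ 0.00224 m/m

Pressure head at well E: ψ = P/(ρg) = 63.2×1000 / (1000 × 9.81) = 6.44 m.
Total head at well E: h = z + ψ = 537.33 + 6.44 = 543.77 m.
Pressure head at well B: ψ = P/(ρg) = 455×1000 / (1000 × 9.81) = 46.38 m.
Total head at well B: h = z + ψ = 502.03 + 46.38 = 548.41 m.
Head difference: h(well E) − h(well B) = 543.77 − 548.41 = -4.64 m.
Hydraulic gradient: i = |Δh| / L = 4.64 / 2073 = 0.00224.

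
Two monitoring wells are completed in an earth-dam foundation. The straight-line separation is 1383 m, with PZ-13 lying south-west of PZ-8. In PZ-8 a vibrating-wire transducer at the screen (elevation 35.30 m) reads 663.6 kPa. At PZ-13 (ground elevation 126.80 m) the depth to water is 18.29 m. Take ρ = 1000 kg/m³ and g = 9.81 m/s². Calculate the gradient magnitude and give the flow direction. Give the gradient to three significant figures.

Pressure head at PZ-8: ψ = P/(ρg) = 663.6×1000 / (1000 × 9.81) = 67.65 m.
Total head at PZ-8: h = z + ψ = 35.30 + 67.65 = 102.95 m.
Total head at PZ-13: h = 126.80 − 18.29 = 108.51 m.
Head difference: h(PZ-8) − h(PZ-13) = 102.95 − 108.51 = -5.56 m.
Hydraulic gradient: i = |Δh| / L = 5.56 / 1383 = 0.00402.
Flow is from higher to lower head: from PZ-13 toward PZ-8, i.e. toward the north-east.

i ≈ 0.00402; groundwater flows toward the north-east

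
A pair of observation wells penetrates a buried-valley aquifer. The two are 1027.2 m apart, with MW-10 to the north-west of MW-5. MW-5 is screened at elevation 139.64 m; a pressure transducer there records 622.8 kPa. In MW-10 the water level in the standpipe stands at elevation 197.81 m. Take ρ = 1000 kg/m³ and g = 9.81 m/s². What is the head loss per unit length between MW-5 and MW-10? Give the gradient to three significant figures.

i ≈ 0.00518 m/m

Pressure head at MW-5: ψ = P/(ρg) = 622.8×1000 / (1000 × 9.81) = 63.49 m.
Total head at MW-5: h = z + ψ = 139.64 + 63.49 = 203.13 m.
Total head at MW-10: h = 197.81 m (water level in the piezometer is the total head).
Head difference: h(MW-5) − h(MW-10) = 203.13 − 197.81 = 5.32 m.
Hydraulic gradient: i = |Δh| / L = 5.32 / 1027.2 = 0.00518.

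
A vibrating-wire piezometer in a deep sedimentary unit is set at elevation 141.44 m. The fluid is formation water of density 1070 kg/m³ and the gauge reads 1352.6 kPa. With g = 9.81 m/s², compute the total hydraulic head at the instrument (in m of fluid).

h ≈ 270.30 m

ψ = P/(ρg) = 1352.6×1000 / (1070 × 9.81) = 128.86 m.
h = z + ψ = 141.44 + 128.86 = 270.30 m.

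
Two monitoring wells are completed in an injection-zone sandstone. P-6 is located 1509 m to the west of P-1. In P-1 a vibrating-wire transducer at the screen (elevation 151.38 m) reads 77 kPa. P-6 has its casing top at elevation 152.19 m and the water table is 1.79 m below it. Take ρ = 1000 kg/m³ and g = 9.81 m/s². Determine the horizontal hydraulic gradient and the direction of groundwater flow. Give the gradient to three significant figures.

i ≈ 0.00585; groundwater flows toward the west

Pressure head at P-1: ψ = P/(ρg) = 77×1000 / (1000 × 9.81) = 7.85 m.
Total head at P-1: h = z + ψ = 151.38 + 7.85 = 159.23 m.
Total head at P-6: h = 152.19 − 1.79 = 150.40 m.
Head difference: h(P-1) − h(P-6) = 159.23 − 150.40 = 8.83 m.
Hydraulic gradient: i = |Δh| / L = 8.83 / 1509 = 0.00585.
Flow is from higher to lower head: from P-1 toward P-6, i.e. toward the west.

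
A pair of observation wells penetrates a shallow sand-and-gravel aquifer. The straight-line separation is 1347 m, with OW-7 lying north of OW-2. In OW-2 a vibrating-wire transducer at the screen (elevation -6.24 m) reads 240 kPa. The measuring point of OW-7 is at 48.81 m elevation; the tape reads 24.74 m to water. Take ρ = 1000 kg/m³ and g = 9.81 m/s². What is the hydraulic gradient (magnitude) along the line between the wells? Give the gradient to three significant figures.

Pressure head at OW-2: ψ = P/(ρg) = 240×1000 / (1000 × 9.81) = 24.46 m.
Total head at OW-2: h = z + ψ = -6.24 + 24.46 = 18.22 m.
Total head at OW-7: h = 48.81 − 24.74 = 24.07 m.
Head difference: h(OW-2) − h(OW-7) = 18.22 − 24.07 = -5.85 m.
Hydraulic gradient: i = |Δh| / L = 5.85 / 1347 = 0.00434.

i ≈ 0.00434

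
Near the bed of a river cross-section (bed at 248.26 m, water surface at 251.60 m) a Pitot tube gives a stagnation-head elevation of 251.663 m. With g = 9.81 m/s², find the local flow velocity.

Near the bed, under hydrostatic conditions, the piezometric head (z + ψ) equals the free-surface elevation, 251.60 m.
Velocity head = total − piezometric = 251.663 − 251.60 = 0.063 m.
v = √(2g·h_v) = √(2 × 9.81 × 0.063) = 1.11 m/s.

v ≈ 1.11 m/s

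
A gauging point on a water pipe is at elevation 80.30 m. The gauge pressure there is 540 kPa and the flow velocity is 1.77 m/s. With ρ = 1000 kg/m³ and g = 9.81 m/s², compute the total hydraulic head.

h ≈ 135.51 m

Pressure head ψ = P/(ρg) = 540×1000 / (1000 × 9.81) = 55.05 m.
Velocity head = v²/(2g) = 1.77² / (2 × 9.81) = 0.160 m.
h = z + ψ + v²/(2g) = 80.30 + 55.05 + 0.160 = 135.51 m.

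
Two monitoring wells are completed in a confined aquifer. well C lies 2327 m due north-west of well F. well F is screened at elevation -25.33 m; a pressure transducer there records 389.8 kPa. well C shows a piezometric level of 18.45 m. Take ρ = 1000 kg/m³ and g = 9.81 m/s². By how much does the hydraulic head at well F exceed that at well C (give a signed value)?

Δh ≈ -4.05 m

Pressure head at well F: ψ = P/(ρg) = 389.8×1000 / (1000 × 9.81) = 39.73 m.
Total head at well F: h = z + ψ = -25.33 + 39.73 = 14.40 m.
Total head at well C: h = 18.45 m (water level in the piezometer is the total head).
Head difference: h(well F) − h(well C) = 14.40 − 18.45 = -4.05 m.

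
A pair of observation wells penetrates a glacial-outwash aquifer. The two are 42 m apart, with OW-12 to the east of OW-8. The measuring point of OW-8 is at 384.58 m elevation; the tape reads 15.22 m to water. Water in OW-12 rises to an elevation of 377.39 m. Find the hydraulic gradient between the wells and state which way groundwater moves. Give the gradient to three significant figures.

i ≈ 0.191; groundwater flows toward the west

Total head at OW-8: h = 384.58 − 15.22 = 369.36 m.
Total head at OW-12: h = 377.39 m (water level in the piezometer is the total head).
Head difference: h(OW-8) − h(OW-12) = 369.36 − 377.39 = -8.03 m.
Hydraulic gradient: i = |Δh| / L = 8.03 / 42 = 0.191.
Flow is from higher to lower head: from OW-12 toward OW-8, i.e. toward the west.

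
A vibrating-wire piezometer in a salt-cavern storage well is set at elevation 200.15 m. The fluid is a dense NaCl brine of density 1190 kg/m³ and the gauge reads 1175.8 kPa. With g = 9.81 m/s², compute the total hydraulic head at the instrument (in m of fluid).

h ≈ 300.87 m

ψ = P/(ρg) = 1175.8×1000 / (1190 × 9.81) = 100.72 m.
h = z + ψ = 200.15 + 100.72 = 300.87 m.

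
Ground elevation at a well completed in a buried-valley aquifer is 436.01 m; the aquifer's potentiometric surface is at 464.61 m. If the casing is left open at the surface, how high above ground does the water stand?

Water rises to the potentiometric surface, so the rise above ground = 464.61 − 436.01 = 28.60 m.

≈ 28.60 m above ground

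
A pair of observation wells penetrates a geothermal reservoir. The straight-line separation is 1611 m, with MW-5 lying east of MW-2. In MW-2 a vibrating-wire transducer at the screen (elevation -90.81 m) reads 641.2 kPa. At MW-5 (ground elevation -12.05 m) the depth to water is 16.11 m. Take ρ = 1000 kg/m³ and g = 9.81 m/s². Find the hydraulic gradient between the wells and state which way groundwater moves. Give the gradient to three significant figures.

Pressure head at MW-2: ψ = P/(ρg) = 641.2×1000 / (1000 × 9.81) = 65.36 m.
Total head at MW-2: h = z + ψ = -90.81 + 65.36 = -25.45 m.
Total head at MW-5: h = -12.05 − 16.11 = -28.16 m.
Head difference: h(MW-2) − h(MW-5) = -25.45 − (-28.16) = 2.71 m.
Hydraulic gradient: i = |Δh| / L = 2.71 / 1611 = 0.00168.
Flow is from higher to lower head: from MW-2 toward MW-5, i.e. toward the east.

i ≈ 0.00168; groundwater flows toward the east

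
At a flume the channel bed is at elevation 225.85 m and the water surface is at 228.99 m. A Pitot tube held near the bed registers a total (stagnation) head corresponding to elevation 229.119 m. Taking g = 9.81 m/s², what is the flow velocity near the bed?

Near the bed, under hydrostatic conditions, the piezometric head (z + ψ) equals the free-surface elevation, 228.99 m.
Velocity head = total − piezometric = 229.119 − 228.99 = 0.129 m.
v = √(2g·h_v) = √(2 × 9.81 × 0.129) = 1.59 m/s.

v ≈ 1.59 m/s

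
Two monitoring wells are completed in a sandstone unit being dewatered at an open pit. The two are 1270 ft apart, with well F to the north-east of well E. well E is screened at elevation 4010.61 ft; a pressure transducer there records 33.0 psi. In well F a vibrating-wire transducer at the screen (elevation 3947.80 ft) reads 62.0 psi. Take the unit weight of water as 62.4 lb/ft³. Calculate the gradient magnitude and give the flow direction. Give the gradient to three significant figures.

i ≈ 0.00324; groundwater flows toward the south-west

Pressure head at well E: ψ = 144·P/γ = 144 × 33.0 / 62.4 = 76.15 ft.
Total head at well E: h = z + ψ = 4010.61 + 76.15 = 4086.76 ft.
Pressure head at well F: ψ = 144·P/γ = 144 × 62.0 / 62.4 = 143.08 ft.
Total head at well F: h = z + ψ = 3947.80 + 143.08 = 4090.88 ft.
Head difference: h(well E) − h(well F) = 4086.76 − 4090.88 = -4.12 ft.
Hydraulic gradient: i = |Δh| / L = 4.12 / 1270 = 0.00324.
Flow is from higher to lower head: from well F toward well E, i.e. toward the south-west.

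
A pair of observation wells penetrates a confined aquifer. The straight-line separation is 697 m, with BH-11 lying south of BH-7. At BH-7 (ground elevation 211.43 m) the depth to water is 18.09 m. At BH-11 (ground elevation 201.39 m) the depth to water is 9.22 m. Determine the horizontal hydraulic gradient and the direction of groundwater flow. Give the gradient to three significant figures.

i ≈ 0.00168; groundwater flows toward the south

Total head at BH-7: h = 211.43 − 18.09 = 193.34 m.
Total head at BH-11: h = 201.39 − 9.22 = 192.17 m.
Head difference: h(BH-7) − h(BH-11) = 193.34 − 192.17 = 1.17 m.
Hydraulic gradient: i = |Δh| / L = 1.17 / 697 = 0.00168.
Flow is from higher to lower head: from BH-7 toward BH-11, i.e. toward the south.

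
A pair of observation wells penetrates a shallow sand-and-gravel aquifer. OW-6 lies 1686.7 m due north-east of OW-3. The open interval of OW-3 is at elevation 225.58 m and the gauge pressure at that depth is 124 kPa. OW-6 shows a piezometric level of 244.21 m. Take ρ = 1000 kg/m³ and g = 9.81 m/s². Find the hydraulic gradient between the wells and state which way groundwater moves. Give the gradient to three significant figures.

i ≈ 0.00355; groundwater flows toward the south-west

Pressure head at OW-3: ψ = P/(ρg) = 124×1000 / (1000 × 9.81) = 12.64 m.
Total head at OW-3: h = z + ψ = 225.58 + 12.64 = 238.22 m.
Total head at OW-6: h = 244.21 m (water level in the piezometer is the total head).
Head difference: h(OW-3) − h(OW-6) = 238.22 − 244.21 = -5.99 m.
Hydraulic gradient: i = |Δh| / L = 5.99 / 1686.7 = 0.00355.
Flow is from higher to lower head: from OW-6 toward OW-3, i.e. toward the south-west.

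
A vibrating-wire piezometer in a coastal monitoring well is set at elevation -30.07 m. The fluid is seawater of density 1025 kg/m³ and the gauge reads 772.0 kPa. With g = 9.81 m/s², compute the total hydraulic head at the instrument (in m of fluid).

ψ = P/(ρg) = 772.0×1000 / (1025 × 9.81) = 76.78 m.
h = z + ψ = -30.07 + 76.78 = 46.71 m.

h ≈ 46.71 m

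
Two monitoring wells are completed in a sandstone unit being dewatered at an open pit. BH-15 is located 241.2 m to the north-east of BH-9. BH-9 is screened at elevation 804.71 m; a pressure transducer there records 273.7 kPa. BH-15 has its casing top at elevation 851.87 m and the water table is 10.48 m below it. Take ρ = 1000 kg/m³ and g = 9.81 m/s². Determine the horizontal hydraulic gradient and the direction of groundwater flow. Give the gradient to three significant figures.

Pressure head at BH-9: ψ = P/(ρg) = 273.7×1000 / (1000 × 9.81) = 27.90 m.
Total head at BH-9: h = z + ψ = 804.71 + 27.90 = 832.61 m.
Total head at BH-15: h = 851.87 − 10.48 = 841.39 m.
Head difference: h(BH-9) − h(BH-15) = 832.61 − 841.39 = -8.78 m.
Hydraulic gradient: i = |Δh| / L = 8.78 / 241.2 = 0.0364.
Flow is from higher to lower head: from BH-15 toward BH-9, i.e. toward the south-west.

i ≈ 0.0364; groundwater flows toward the south-west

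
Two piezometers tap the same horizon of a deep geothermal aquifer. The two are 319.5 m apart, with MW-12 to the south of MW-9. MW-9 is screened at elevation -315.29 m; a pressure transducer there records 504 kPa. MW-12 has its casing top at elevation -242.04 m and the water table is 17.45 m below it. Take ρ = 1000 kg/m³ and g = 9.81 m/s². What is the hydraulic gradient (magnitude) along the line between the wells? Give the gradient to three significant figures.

i ≈ 0.0138

Pressure head at MW-9: ψ = P/(ρg) = 504×1000 / (1000 × 9.81) = 51.38 m.
Total head at MW-9: h = z + ψ = -315.29 + 51.38 = -263.91 m.
Total head at MW-12: h = -242.04 − 17.45 = -259.49 m.
Head difference: h(MW-9) − h(MW-12) = -263.91 − (-259.49) = -4.42 m.
Hydraulic gradient: i = |Δh| / L = 4.42 / 319.5 = 0.0138.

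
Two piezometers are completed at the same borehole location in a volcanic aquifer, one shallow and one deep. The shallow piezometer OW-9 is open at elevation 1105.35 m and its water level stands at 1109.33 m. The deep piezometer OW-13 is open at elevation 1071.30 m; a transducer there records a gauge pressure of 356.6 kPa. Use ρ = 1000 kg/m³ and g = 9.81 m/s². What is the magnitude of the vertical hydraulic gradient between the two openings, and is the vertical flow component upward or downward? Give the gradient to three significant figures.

|i_v| ≈ 0.0493; vertical flow is downward

Total head at OW-9: h = 1109.33 m (water level in the standpipe).
Pressure head at OW-13: ψ = P/(ρg) = 356.6×1000 / (1000 × 9.81) = 36.35 m.
Total head at OW-13: h = z + ψ = 1071.30 + 36.35 = 1107.65 m.
Δh = h(OW-9) − h(OW-13) = 1109.33 − 1107.65 = 1.68 m.
Vertical separation Δz = 1105.35 − 1071.30 = 34.05 m.
|i_v| = |Δh| / Δz = 1.68 / 34.05 = 0.0493.
Head is higher in the shallow piezometer, so vertical flow is downward (recharge condition).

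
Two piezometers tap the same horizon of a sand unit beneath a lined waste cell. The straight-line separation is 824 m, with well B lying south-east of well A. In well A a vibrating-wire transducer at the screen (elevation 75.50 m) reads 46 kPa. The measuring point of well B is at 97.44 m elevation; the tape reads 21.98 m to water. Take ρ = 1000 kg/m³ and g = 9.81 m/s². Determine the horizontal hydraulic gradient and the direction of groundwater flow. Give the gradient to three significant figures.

Pressure head at well A: ψ = P/(ρg) = 46×1000 / (1000 × 9.81) = 4.69 m.
Total head at well A: h = z + ψ = 75.50 + 4.69 = 80.19 m.
Total head at well B: h = 97.44 − 21.98 = 75.46 m.
Head difference: h(well A) − h(well B) = 80.19 − 75.46 = 4.73 m.
Hydraulic gradient: i = |Δh| / L = 4.73 / 824 = 0.00574.
Flow is from higher to lower head: from well A toward well B, i.e. toward the south-east.

i ≈ 0.00574; groundwater flows toward the south-east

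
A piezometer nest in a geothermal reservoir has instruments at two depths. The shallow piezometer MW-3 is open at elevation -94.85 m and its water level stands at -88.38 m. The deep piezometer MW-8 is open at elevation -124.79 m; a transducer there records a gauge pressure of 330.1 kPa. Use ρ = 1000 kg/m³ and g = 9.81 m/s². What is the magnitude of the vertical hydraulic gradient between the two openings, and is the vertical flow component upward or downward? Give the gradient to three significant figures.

|i_v| ≈ 0.0922; vertical flow is downward

Total head at MW-3: h = -88.38 m (water level in the standpipe).
Pressure head at MW-8: ψ = P/(ρg) = 330.1×1000 / (1000 × 9.81) = 33.65 m.
Total head at MW-8: h = z + ψ = -124.79 + 33.65 = -91.14 m.
Δh = h(MW-3) − h(MW-8) = -88.38 − (-91.14) = 2.76 m.
Vertical separation Δz = -94.85 − (-124.79) = 29.94 m.
|i_v| = |Δh| / Δz = 2.76 / 29.94 = 0.0922.
Head is higher in the shallow piezometer, so vertical flow is downward (recharge condition).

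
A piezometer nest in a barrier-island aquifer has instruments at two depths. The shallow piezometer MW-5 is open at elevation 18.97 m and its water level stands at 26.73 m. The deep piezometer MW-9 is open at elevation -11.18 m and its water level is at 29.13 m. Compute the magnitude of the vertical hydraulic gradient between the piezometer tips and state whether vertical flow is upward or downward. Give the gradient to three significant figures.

Total head at MW-5: h = 26.73 m (water level in the standpipe).
Total head at MW-9: h = 29.13 m.
Δh = h(MW-5) − h(MW-9) = 26.73 − 29.13 = -2.40 m.
Vertical separation Δz = 18.97 − (-11.18) = 30.15 m.
|i_v| = |Δh| / Δz = 2.40 / 30.15 = 0.0796.
Head is higher in the deep piezometer, so vertical flow is upward (discharge condition).

|i_v| ≈ 0.0796; vertical flow is upward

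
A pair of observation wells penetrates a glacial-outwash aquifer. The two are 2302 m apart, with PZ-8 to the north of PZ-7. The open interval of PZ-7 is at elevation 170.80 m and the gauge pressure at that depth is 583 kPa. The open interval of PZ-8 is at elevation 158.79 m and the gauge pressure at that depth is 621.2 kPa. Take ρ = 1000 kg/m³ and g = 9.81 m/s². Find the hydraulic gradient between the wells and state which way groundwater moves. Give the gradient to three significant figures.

Pressure head at PZ-7: ψ = P/(ρg) = 583×1000 / (1000 × 9.81) = 59.43 m.
Total head at PZ-7: h = z + ψ = 170.80 + 59.43 = 230.23 m.
Pressure head at PZ-8: ψ = P/(ρg) = 621.2×1000 / (1000 × 9.81) = 63.32 m.
Total head at PZ-8: h = z + ψ = 158.79 + 63.32 = 222.11 m.
Head difference: h(PZ-7) − h(PZ-8) = 230.23 − 222.11 = 8.12 m.
Hydraulic gradient: i = |Δh| / L = 8.12 / 2302 = 0.00353.
Flow is from higher to lower head: from PZ-7 toward PZ-8, i.e. toward the north.

i ≈ 0.00353; groundwater flows toward the north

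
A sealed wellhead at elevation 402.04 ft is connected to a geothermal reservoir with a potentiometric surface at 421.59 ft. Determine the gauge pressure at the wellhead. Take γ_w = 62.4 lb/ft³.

Head above the cap: Δh = 421.59 − 402.04 = 19.55 ft.
P = γΔh/144 = 62.4 × 19.55 / 144 = 8.47 psi.

P ≈ 8.47 psi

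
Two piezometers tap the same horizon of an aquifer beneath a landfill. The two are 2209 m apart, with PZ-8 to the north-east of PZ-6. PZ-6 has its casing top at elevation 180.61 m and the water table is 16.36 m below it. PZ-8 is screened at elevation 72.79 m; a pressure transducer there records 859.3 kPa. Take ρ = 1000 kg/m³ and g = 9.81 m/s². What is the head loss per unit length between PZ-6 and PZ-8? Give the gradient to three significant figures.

Total head at PZ-6: h = 180.61 − 16.36 = 164.25 m.
Pressure head at PZ-8: ψ = P/(ρg) = 859.3×1000 / (1000 × 9.81) = 87.59 m.
Total head at PZ-8: h = z + ψ = 72.79 + 87.59 = 160.38 m.
Head difference: h(PZ-6) − h(PZ-8) = 164.25 − 160.38 = 3.87 m.
Hydraulic gradient: i = |Δh| / L = 3.87 / 2209 = 0.00175.

i ≈ 0.00175 m/m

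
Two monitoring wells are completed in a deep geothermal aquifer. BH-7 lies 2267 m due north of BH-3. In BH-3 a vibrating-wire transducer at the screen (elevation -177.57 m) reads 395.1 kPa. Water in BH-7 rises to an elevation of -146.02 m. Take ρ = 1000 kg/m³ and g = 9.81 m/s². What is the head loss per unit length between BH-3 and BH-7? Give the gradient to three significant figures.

Pressure head at BH-3: ψ = P/(ρg) = 395.1×1000 / (1000 × 9.81) = 40.28 m.
Total head at BH-3: h = z + ψ = -177.57 + 40.28 = -137.29 m.
Total head at BH-7: h = -146.02 m (water level in the piezometer is the total head).
Head difference: h(BH-3) − h(BH-7) = -137.29 − (-146.02) = 8.73 m.
Hydraulic gradient: i = |Δh| / L = 8.73 / 2267 = 0.00385.

i ≈ 0.00385 m/m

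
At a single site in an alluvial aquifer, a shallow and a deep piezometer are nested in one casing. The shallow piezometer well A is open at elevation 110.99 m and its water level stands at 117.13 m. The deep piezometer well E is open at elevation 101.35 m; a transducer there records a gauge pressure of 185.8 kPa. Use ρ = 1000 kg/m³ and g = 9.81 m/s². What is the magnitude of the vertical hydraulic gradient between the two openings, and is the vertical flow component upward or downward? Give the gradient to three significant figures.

Total head at well A: h = 117.13 m (water level in the standpipe).
Pressure head at well E: ψ = P/(ρg) = 185.8×1000 / (1000 × 9.81) = 18.94 m.
Total head at well E: h = z + ψ = 101.35 + 18.94 = 120.29 m.
Δh = h(well A) − h(well E) = 117.13 − 120.29 = -3.16 m.
Vertical separation Δz = 110.99 − 101.35 = 9.64 m.
|i_v| = |Δh| / Δz = 3.16 / 9.64 = 0.328.
Head is higher in the deep piezometer, so vertical flow is upward (discharge condition).

|i_v| ≈ 0.328; vertical flow is upward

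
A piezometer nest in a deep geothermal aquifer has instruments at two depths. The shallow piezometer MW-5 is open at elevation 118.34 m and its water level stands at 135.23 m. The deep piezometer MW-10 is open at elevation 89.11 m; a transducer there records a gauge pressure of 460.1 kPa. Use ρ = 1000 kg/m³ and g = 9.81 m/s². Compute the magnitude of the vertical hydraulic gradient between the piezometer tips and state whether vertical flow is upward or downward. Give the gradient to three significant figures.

|i_v| ≈ 0.0267; vertical flow is upward

Total head at MW-5: h = 135.23 m (water level in the standpipe).
Pressure head at MW-10: ψ = P/(ρg) = 460.1×1000 / (1000 × 9.81) = 46.90 m.
Total head at MW-10: h = z + ψ = 89.11 + 46.90 = 136.01 m.
Δh = h(MW-5) − h(MW-10) = 135.23 − 136.01 = -0.78 m.
Vertical separation Δz = 118.34 − 89.11 = 29.23 m.
|i_v| = |Δh| / Δz = 0.78 / 29.23 = 0.0267.
Head is higher in the deep piezometer, so vertical flow is upward (discharge condition).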